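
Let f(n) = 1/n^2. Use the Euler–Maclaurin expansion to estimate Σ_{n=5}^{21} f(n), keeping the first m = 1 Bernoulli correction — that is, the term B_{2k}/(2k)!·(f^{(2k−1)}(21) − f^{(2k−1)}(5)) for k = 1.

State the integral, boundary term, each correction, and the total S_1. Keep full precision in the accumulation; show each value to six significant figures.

The integral term ∫_5^21 1/x^2 dx = 0.152381.
Endpoint term: (f(5) + f(21))/2 = (0.0400000 + 0.00226757)/2 = 0.0211338.
Running total after boundary: 0.173515.
Order-1 term: 1/12 · (-0.000215959 − (-0.0160000)) = 0.00131534.

S_1 ≈ 0.174830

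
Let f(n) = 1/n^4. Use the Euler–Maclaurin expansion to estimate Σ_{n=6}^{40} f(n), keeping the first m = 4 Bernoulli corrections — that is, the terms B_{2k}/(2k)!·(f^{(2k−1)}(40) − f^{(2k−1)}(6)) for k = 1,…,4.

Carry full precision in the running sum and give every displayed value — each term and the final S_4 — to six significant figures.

S_4 ≈ 0.00196629

Integral: ∫_6^40 1/x^4 dx = 0.00153800.
Endpoint term: (f(6) + f(40))/2 = (0.000771605 + 3.90625e-07)/2 = 0.000385998.
Integral + boundary = 0.00192400.
Order-1 term: 1/12 · (-3.90625e-08 − (-0.000514403)) = 4.28637e-05.
Partial sum through k=1: 0.00196686.
Order-2 term: −1/720 · (-7.32422e-10 − (-0.000428669)) = -5.95373e-07.
Partial sum through k=2: 0.00196627.
Order-3 term: 1/30240 · (-2.56348e-11 − (-0.000666819)) = 2.20509e-08.
Partial sum through k=3: 0.00196629.
Order-4 term: −1/1209600 · (-1.44196e-12 − (-0.00166705)) = -1.37818e-09.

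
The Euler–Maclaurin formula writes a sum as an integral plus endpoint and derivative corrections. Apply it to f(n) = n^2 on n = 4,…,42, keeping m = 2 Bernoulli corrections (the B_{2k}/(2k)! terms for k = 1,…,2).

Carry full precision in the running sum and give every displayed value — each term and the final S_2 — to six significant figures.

∫_4^42 x^2 dx evaluates to 24674.7.
½[f(4) + f(42)] = ½[16.0000 + 1764.00] = 890.000.
So far: 25564.7.
k=1: B_{2}/(2)! × [f^{(1)}(42) − f^{(1)}(4)] = 1/12 × (84.0000 − 8.00000) = 6.33333.
Partial sum through k=1: 25571.0.
k=2: B_{4}/(4)! × [f^{(3)}(42) − f^{(3)}(4)] = −1/720 × (0.00000 − 0.00000) = 0.00000.

S_2 ≈ 25571.0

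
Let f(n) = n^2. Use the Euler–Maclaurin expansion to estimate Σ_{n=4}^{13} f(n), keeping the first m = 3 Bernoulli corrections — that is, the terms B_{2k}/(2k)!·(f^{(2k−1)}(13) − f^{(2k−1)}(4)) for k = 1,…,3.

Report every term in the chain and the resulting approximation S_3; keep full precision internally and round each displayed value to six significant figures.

S_3 ≈ 805.000

The integral term ∫_4^13 x^2 dx = 711.000.
Endpoint term: (f(4) + f(13))/2 = (16.0000 + 169.000)/2 = 92.5000.
Integral + boundary = 803.500.
Order-1 term: 1/12 · (26.0000 − 8.00000) = 1.50000.
Partial sum through k=1: 805.000.
Order-2 term: −1/720 · (0.00000 − 0.00000) = 0.00000.
Partial sum through k=2: 805.000.
Order-3 term: 1/30240 · (0.00000 − 0.00000) = 0.00000.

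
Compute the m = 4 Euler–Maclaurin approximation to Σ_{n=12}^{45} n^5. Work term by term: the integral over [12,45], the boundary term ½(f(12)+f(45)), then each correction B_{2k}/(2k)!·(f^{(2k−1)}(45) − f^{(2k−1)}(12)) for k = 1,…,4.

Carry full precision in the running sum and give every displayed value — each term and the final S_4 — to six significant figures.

S_4 ≈ 1.47755e+09

∫_12^45 x^5 dx evaluates to 1.38346e+09.
Boundary: ½(f(12) + f(45)) = ½(248832 + 1.84528e+08) = 9.23885e+07.
Integral + boundary = 1.47585e+09.
k=1: B_{2}/(2)! × [f^{(1)}(45) − f^{(1)}(12)] = 1/12 × (2.05031e+07 − 103680) = 1.69995e+06.
Partial sum through k=1: 1.47755e+09.
k=2: B_{4}/(4)! × [f^{(3)}(45) − f^{(3)}(12)] = −1/720 × (121500 − 8640.00) = -156.750.
Partial sum through k=2: 1.47755e+09.
k=3: B_{6}/(6)! × [f^{(5)}(45) − f^{(5)}(12)] = 1/30240 × (120.000 − 120.000) = 0.00000.
Partial sum through k=3: 1.47755e+09.
k=4: B_{8}/(8)! × [f^{(7)}(45) − f^{(7)}(12)] = −1/1209600 × (0.00000 − 0.00000) = 0.00000.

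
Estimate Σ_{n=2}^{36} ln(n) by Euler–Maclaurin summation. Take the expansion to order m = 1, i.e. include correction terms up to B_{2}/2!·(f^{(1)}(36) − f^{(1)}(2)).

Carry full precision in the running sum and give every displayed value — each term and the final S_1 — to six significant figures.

∫_2^36 ln(x) dx evaluates to 93.6204.
½[f(2) + f(36)] = ½[0.693147 + 3.58352] = 2.13833.
Running total after boundary: 95.7587.
Order-1 term: 1/12 · (0.0277778 − 0.500000) = -0.0393519.

S_1 ≈ 95.7194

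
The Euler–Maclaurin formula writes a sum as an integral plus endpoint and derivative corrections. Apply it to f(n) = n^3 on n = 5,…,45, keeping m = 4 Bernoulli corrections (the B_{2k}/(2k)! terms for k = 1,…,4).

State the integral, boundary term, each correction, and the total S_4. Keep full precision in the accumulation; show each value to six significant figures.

Integral: ∫_5^45 x^3 dx = 1.02500e+06.
Endpoint term: (f(5) + f(45))/2 = (125.000 + 91125.0)/2 = 45625.0.
Running total after boundary: 1.07062e+06.
Order-1 term: 1/12 · (6075.00 − 75.0000) = 500.000.
After k=1: 1.07112e+06.
Order-2 term: −1/720 · (6.00000 − 6.00000) = 0.00000.
After k=2: 1.07112e+06.
Order-3 term: 1/30240 · (0.00000 − 0.00000) = 0.00000.
After k=3: 1.07112e+06.
Order-4 term: −1/1209600 · (0.00000 − 0.00000) = 0.00000.

S_4 ≈ 1.07112e+06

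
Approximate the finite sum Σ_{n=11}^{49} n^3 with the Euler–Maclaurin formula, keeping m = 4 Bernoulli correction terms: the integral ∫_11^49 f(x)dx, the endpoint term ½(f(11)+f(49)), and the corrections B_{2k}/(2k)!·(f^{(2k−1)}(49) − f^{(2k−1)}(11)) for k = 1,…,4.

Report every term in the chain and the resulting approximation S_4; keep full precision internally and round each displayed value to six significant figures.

The integral term ∫_11^49 x^3 dx = 1.43754e+06.
Endpoint term: (f(11) + f(49))/2 = (1331.00 + 117649)/2 = 59490.0.
Integral + boundary = 1.49703e+06.
Correction k=1: B_{2}/2! · (f^{(1)}(49) − f^{(1)}(11)) = 1/12 · (7203.00 − 363.000) = 570.000.
Partial sum through k=1: 1.49760e+06.
Correction k=2: B_{4}/4! · (f^{(3)}(49) − f^{(3)}(11)) = −1/720 · (6.00000 − 6.00000) = 0.00000.
Partial sum through k=2: 1.49760e+06.
Correction k=3: B_{6}/6! · (f^{(5)}(49) − f^{(5)}(11)) = 1/30240 · (0.00000 − 0.00000) = 0.00000.
Partial sum through k=3: 1.49760e+06.
Correction k=4: B_{8}/8! · (f^{(7)}(49) − f^{(7)}(11)) = −1/1209600 · (0.00000 − 0.00000) = 0.00000.

S_4 ≈ 1.49760e+06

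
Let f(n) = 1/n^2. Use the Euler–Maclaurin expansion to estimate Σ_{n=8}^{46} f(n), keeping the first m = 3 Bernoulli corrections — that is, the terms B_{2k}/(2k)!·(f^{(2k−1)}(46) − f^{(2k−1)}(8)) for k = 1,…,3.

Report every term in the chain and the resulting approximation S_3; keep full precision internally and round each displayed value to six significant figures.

Integral: ∫_8^46 1/x^2 dx = 0.103261.
½[f(8) + f(46)] = ½[0.0156250 + 0.000472590] = 0.00804879.
Running total after boundary: 0.111310.
Order-1 term: 1/12 · (-2.05474e-05 − (-0.00390625)) = 0.000323809.
Running total after k=1: 0.111633.
Order-2 term: −1/720 · (-1.16526e-07 − (-0.000732422)) = -1.01709e-06.
Running total after k=2: 0.111632.
Order-3 term: 1/30240 · (-1.65207e-09 − (-0.000343323)) = 1.13532e-08.

S_3 ≈ 0.111632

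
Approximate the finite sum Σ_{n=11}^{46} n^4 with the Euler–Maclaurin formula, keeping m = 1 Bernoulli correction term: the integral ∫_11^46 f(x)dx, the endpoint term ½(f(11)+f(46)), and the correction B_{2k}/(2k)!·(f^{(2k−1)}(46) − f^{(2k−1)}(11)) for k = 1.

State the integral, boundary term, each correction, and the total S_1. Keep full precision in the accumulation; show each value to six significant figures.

S_1 ≈ 4.34384e+07

∫_11^46 x^4 dx evaluates to 4.11604e+07.
Boundary: ½(f(11) + f(46)) = ½(14641.0 + 4.47746e+06) = 2.24605e+06.
Integral + boundary = 4.34064e+07.
Correction k=1: B_{2}/2! · (f^{(1)}(46) − f^{(1)}(11)) = 1/12 · (389344 − 5324.00) = 32001.7.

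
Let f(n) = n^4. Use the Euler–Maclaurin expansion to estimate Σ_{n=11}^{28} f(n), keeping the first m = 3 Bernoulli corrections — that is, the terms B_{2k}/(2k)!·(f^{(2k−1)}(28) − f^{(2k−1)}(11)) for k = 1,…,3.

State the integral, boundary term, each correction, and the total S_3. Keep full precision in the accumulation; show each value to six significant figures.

S_3 ≈ 3.73138e+06

∫_11^28 x^4 dx evaluates to 3.40986e+06.
Endpoint term: (f(11) + f(28))/2 = (14641.0 + 614656)/2 = 314648.
Integral + boundary = 3.72451e+06.
k=1: B_{2}/(2)! × [f^{(1)}(28) − f^{(1)}(11)] = 1/12 × (87808.0 − 5324.00) = 6873.67.
Running total after k=1: 3.73139e+06.
k=2: B_{4}/(4)! × [f^{(3)}(28) − f^{(3)}(11)] = −1/720 × (672.000 − 264.000) = -0.566667.
Running total after k=2: 3.73138e+06.
k=3: B_{6}/(6)! × [f^{(5)}(28) − f^{(5)}(11)] = 1/30240 × (0.00000 − 0.00000) = 0.00000.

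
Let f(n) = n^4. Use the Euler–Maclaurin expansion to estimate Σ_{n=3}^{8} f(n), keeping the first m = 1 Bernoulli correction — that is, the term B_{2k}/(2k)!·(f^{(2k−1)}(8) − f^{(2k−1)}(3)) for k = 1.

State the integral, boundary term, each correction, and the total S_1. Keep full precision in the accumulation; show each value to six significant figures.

Integral: ∫_3^8 x^4 dx = 6505.00.
½[f(3) + f(8)] = ½[81.0000 + 4096.00] = 2088.50.
Running total after boundary: 8593.50.
k=1: B_{2}/(2)! × [f^{(1)}(8) − f^{(1)}(3)] = 1/12 × (2048.00 − 108.000) = 161.667.

S_1 ≈ 8755.17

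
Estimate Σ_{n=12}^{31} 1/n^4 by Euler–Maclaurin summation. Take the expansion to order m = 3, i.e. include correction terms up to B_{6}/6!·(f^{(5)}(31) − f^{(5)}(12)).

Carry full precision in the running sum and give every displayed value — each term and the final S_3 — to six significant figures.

Integral: ∫_12^31 1/x^4 dx = 0.000181712.
½[f(12) + f(31)] = ½[4.82253e-05 + 1.08281e-06] = 2.46541e-05.
Running total after boundary: 0.000206366.
Correction k=1: B_{2}/2! · (f^{(1)}(31) − f^{(1)}(12)) = 1/12 · (-1.39718e-07 − (-1.60751e-05)) = 1.32795e-06.
Partial sum through k=1: 0.000207694.
Correction k=2: B_{4}/4! · (f^{(3)}(31) − f^{(3)}(12)) = −1/720 · (-4.36164e-09 − (-3.34898e-06)) = -4.64530e-09.
Partial sum through k=2: 0.000207690.
Correction k=3: B_{6}/6! · (f^{(5)}(31) − f^{(5)}(12)) = 1/30240 · (-2.54164e-10 − (-1.30238e-06)) = 4.30598e-11.

S_3 ≈ 0.000207690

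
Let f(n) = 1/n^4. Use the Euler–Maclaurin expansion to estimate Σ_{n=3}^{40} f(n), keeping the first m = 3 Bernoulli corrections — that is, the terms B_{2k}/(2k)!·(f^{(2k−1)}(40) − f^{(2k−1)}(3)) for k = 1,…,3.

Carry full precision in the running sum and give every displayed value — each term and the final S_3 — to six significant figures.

S_3 ≈ 0.0198203

∫_3^40 1/x^4 dx evaluates to 0.0123405.
½[f(3) + f(40)] = ½[0.0123457 + 3.90625e-07] = 0.00617303.
So far: 0.0185135.
k=1: B_{2}/(2)! × [f^{(1)}(40) − f^{(1)}(3)] = 1/12 × (-3.90625e-08 − (-0.0164609)) = 0.00137174.
Partial sum through k=1: 0.0198852.
k=2: B_{4}/(4)! × [f^{(3)}(40) − f^{(3)}(3)] = −1/720 × (-7.32422e-10 − (-0.0548697)) = -7.62079e-05.
Partial sum through k=2: 0.0198090.
k=3: B_{6}/(6)! × [f^{(5)}(40) − f^{(5)}(3)] = 1/30240 × (-2.56348e-11 − (-0.341411)) = 1.12901e-05.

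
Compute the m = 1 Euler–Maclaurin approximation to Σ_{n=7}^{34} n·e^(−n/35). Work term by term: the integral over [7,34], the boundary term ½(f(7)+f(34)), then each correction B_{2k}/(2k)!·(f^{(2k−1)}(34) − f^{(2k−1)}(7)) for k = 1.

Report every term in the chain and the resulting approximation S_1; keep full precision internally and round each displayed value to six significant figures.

Integral: ∫_7^34 x·e^(−x/35) dx = 289.356.
Boundary: ½(f(7) + f(34)) = ½(5.73112 + 12.8704) = 9.30077.
Running total after boundary: 298.656.
Correction k=1: B_{2}/2! · (f^{(1)}(34) − f^{(1)}(7)) = 1/12 · (0.0108155 − 0.654985) = -0.0536808.

S_1 ≈ 298.603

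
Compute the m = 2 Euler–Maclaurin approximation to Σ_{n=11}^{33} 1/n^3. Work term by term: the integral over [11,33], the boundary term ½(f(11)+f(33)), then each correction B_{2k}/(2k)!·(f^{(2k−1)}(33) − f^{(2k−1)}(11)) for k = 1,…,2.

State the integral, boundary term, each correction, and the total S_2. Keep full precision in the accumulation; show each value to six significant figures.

∫_11^33 1/x^3 dx evaluates to 0.00367309.
½[f(11) + f(33)] = ½[0.000751315 + 2.78265e-05] = 0.000389571.
Integral + boundary = 0.00406267.
Order-1 term: 1/12 · (-2.52968e-06 − (-0.000204904)) = 1.68645e-05.
After k=1: 0.00407953.
Order-2 term: −1/720 · (-4.64588e-08 − (-3.38684e-05)) = -4.69750e-08.

S_2 ≈ 0.00407948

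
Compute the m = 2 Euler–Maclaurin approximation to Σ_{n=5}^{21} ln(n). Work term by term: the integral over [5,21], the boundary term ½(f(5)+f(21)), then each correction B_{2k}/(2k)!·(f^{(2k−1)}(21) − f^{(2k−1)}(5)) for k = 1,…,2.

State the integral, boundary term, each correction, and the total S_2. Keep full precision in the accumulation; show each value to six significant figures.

S_2 ≈ 42.2021

The integral term ∫_5^21 ln(x) dx = 39.8878.
Endpoint term: (f(5) + f(21))/2 = (1.60944 + 3.04452)/2 = 2.32698.
Integral + boundary = 42.2148.
Correction k=1: B_{2}/2! · (f^{(1)}(21) − f^{(1)}(5)) = 1/12 · (0.0476190 − 0.200000) = -0.0126984.
Partial sum through k=1: 42.2021.
Correction k=2: B_{4}/4! · (f^{(3)}(21) − f^{(3)}(5)) = −1/720 · (0.000215959 − 0.0160000) = 2.19223e-05.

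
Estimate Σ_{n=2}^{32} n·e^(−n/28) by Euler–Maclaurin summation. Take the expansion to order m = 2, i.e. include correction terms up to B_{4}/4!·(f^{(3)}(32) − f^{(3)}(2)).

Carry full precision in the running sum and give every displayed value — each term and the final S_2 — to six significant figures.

The integral term ∫_2^32 x·e^(−x/28) dx = 246.330.
Boundary: ½(f(2) + f(32)) = ½(1.86213 + 10.2050) = 6.03357.
Integral + boundary = 252.363.
Correction k=1: B_{2}/2! · (f^{(1)}(32) − f^{(1)}(2)) = 1/12 · (-0.0455581 − 0.864558) = -0.0758430.
Running total after k=1: 252.287.
Correction k=2: B_{4}/4! · (f^{(3)}(32) − f^{(3)}(2)) = −1/720 · (0.000755427 − 0.00347791) = 3.78123e-06.

S_2 ≈ 252.287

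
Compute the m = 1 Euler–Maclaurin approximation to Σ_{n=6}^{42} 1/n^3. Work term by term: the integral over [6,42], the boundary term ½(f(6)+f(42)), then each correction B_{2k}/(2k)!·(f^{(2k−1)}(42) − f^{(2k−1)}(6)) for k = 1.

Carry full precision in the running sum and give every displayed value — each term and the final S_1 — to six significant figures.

The integral term ∫_6^42 1/x^3 dx = 0.0136054.
½[f(6) + f(42)] = ½[0.00462963 + 1.34975e-05] = 0.00232156.
Integral + boundary = 0.0159270.
Correction k=1: B_{2}/2! · (f^{(1)}(42) − f^{(1)}(6)) = 1/12 · (-9.64104e-07 − (-0.00231481)) = 0.000192821.

S_1 ≈ 0.0161198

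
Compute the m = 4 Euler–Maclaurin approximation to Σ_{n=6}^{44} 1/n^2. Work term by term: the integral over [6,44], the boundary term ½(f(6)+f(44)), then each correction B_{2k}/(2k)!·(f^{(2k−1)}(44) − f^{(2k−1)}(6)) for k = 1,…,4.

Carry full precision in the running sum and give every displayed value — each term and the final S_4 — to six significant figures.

Integral: ∫_6^44 1/x^2 dx = 0.143939.
Boundary: ½(f(6) + f(44)) = ½(0.0277778 + 0.000516529) = 0.0141472.
So far: 0.158087.
Order-1 term: 1/12 · (-2.34786e-05 − (-0.00925926)) = 0.000769648.
Partial sum through k=1: 0.158856.
Order-2 term: −1/720 · (-1.45528e-07 − (-0.00308642)) = -4.28649e-06.
Partial sum through k=2: 0.158852.
Order-3 term: 1/30240 · (-2.25509e-09 − (-0.00257202)) = 8.50534e-08.
Partial sum through k=3: 0.158852.
Order-4 term: −1/1209600 · (-6.52299e-11 − (-0.00400091)) = -3.30763e-09.

S_4 ≈ 0.158852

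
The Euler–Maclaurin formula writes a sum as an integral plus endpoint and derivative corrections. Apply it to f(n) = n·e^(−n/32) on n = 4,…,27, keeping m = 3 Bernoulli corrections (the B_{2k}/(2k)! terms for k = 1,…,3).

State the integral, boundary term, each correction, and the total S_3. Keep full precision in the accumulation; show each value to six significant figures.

The integral term ∫_4^27 x·e^(−x/32) dx = 204.618.
½[f(4) + f(27)] = ½[3.52999 + 11.6126] = 7.57127.
So far: 212.189.
Correction k=1: B_{2}/2! · (f^{(1)}(27) − f^{(1)}(4)) = 1/12 · (0.0672023 − 0.772185) = -0.0587485.
Partial sum through k=1: 212.130.
Correction k=2: B_{4}/4! · (f^{(3)}(27) − f^{(3)}(4)) = −1/720 · (0.000905656 − 0.00247771) = 2.18341e-06.
Partial sum through k=2: 212.130.
Correction k=3: B_{6}/6! · (f^{(5)}(27) − f^{(5)}(4)) = 1/30240 · (1.70477e-06 − 4.10287e-06) = -7.93023e-11.

S_3 ≈ 212.130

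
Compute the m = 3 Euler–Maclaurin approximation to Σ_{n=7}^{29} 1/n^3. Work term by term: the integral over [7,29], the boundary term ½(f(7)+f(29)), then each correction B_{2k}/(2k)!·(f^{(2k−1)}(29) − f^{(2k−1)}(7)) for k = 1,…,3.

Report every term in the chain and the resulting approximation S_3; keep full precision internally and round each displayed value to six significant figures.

Integral: ∫_7^29 1/x^3 dx = 0.00960955.
Boundary: ½(f(7) + f(29)) = ½(0.00291545 + 4.10021e-05) = 0.00147823.
So far: 0.0110878.
Order-1 term: 1/12 · (-4.24160e-06 − (-0.00124948)) = 0.000103770.
Partial sum through k=1: 0.0111915.
Order-2 term: −1/720 · (-1.00870e-07 − (-0.000509992)) = -7.08182e-07.
Partial sum through k=2: 0.0111908.
Order-3 term: 1/30240 · (-5.03752e-09 − (-0.000437136)) = 1.44554e-08.

S_3 ≈ 0.0111909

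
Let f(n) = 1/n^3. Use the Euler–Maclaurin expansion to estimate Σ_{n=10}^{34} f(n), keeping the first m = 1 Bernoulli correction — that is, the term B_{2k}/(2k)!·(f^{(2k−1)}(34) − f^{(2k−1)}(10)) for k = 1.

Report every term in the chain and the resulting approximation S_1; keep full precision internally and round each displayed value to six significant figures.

The integral term ∫_10^34 1/x^3 dx = 0.00456747.
½[f(10) + f(34)] = ½[0.00100000 + 2.54427e-05] = 0.000512721.
So far: 0.00508020.
Order-1 term: 1/12 · (-2.24494e-06 − (-0.000300000)) = 2.48129e-05.

S_1 ≈ 0.00510501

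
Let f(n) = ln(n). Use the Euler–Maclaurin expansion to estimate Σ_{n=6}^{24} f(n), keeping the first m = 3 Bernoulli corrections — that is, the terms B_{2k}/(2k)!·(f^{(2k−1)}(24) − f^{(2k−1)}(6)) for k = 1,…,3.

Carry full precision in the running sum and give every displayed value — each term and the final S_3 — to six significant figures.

S_3 ≈ 49.9972

∫_6^24 ln(x) dx evaluates to 47.5227.
½[f(6) + f(24)] = ½[1.79176 + 3.17805] = 2.48491.
Integral + boundary = 50.0076.
Order-1 term: 1/12 · (0.0416667 − 0.166667) = -0.0104167.
After k=1: 49.9972.
Order-2 term: −1/720 · (0.000144676 − 0.00925926) = 1.26591e-05.
After k=2: 49.9972.
Order-3 term: 1/30240 · (3.01408e-06 − 0.00308642) = -1.01964e-07.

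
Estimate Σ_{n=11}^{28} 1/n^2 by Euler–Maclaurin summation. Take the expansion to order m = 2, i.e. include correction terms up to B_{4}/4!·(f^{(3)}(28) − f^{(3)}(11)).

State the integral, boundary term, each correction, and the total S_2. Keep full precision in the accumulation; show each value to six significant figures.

S_2 ≈ 0.0600822

∫_11^28 1/x^2 dx evaluates to 0.0551948.
½[f(11) + f(28)] = ½[0.00826446 + 0.00127551] = 0.00476999.
Integral + boundary = 0.0599648.
k=1: B_{2}/(2)! × [f^{(1)}(28) − f^{(1)}(11)] = 1/12 × (-9.11079e-05 − (-0.00150263)) = 0.000117627.
Running total after k=1: 0.0600824.
k=2: B_{4}/(4)! × [f^{(3)}(28) − f^{(3)}(11)] = −1/720 × (-1.39451e-06 − (-0.000149021)) = -2.05037e-07.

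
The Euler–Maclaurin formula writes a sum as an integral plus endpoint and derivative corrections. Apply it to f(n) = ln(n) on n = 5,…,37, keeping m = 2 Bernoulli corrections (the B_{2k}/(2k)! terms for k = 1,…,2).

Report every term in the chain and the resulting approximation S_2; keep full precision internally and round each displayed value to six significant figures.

Integral: ∫_5^37 ln(x) dx = 93.5568.
Boundary: ½(f(5) + f(37)) = ½(1.60944 + 3.61092) = 2.61018.
Running total after boundary: 96.1670.
Correction k=1: B_{2}/2! · (f^{(1)}(37) − f^{(1)}(5)) = 1/12 · (0.0270270 − 0.200000) = -0.0144144.
After k=1: 96.1525.
Correction k=2: B_{4}/4! · (f^{(3)}(37) − f^{(3)}(5)) = −1/720 · (3.94843e-05 − 0.0160000) = 2.21674e-05.

S_2 ≈ 96.1526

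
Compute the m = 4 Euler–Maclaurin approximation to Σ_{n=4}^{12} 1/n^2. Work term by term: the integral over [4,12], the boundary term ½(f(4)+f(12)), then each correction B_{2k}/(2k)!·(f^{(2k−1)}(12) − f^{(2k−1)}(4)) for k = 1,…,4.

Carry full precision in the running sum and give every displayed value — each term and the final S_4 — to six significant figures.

S_4 ≈ 0.203866

Integral: ∫_4^12 1/x^2 dx = 0.166667.
Endpoint term: (f(4) + f(12))/2 = (0.0625000 + 0.00694444)/2 = 0.0347222.
So far: 0.201389.
Correction k=1: B_{2}/2! · (f^{(1)}(12) − f^{(1)}(4)) = 1/12 · (-0.00115741 − (-0.0312500)) = 0.00250772.
Running total after k=1: 0.203897.
Correction k=2: B_{4}/4! · (f^{(3)}(12) − f^{(3)}(4)) = −1/720 · (-9.64506e-05 − (-0.0234375)) = -3.24181e-05.
Running total after k=2: 0.203864.
Correction k=3: B_{6}/6! · (f^{(5)}(12) − f^{(5)}(4)) = 1/30240 · (-2.00939e-05 − (-0.0439453)) = 1.45255e-06.
Running total after k=3: 0.203866.
Correction k=4: B_{8}/8! · (f^{(7)}(12) − f^{(7)}(4)) = −1/1209600 · (-7.81429e-06 − (-0.153809)) = -1.27150e-07.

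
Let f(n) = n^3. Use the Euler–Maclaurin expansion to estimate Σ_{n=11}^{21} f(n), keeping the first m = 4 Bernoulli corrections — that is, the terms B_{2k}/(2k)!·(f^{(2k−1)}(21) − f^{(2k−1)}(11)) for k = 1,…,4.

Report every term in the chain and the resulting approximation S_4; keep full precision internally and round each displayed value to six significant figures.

S_4 ≈ 50336.0

∫_11^21 x^3 dx evaluates to 44960.0.
½[f(11) + f(21)] = ½[1331.00 + 9261.00] = 5296.00.
Running total after boundary: 50256.0.
Order-1 term: 1/12 · (1323.00 − 363.000) = 80.0000.
Running total after k=1: 50336.0.
Order-2 term: −1/720 · (6.00000 − 6.00000) = 0.00000.
Running total after k=2: 50336.0.
Order-3 term: 1/30240 · (0.00000 − 0.00000) = 0.00000.
Running total after k=3: 50336.0.
Order-4 term: −1/1209600 · (0.00000 − 0.00000) = 0.00000.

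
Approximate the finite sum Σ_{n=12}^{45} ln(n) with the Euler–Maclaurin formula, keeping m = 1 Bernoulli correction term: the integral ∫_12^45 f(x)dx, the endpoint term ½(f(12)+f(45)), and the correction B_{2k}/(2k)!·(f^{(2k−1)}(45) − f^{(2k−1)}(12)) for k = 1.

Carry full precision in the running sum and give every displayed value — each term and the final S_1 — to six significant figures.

∫_12^45 ln(x) dx evaluates to 108.481.
½[f(12) + f(45)] = ½[2.48491 + 3.80666] = 3.14578.
Integral + boundary = 111.627.
k=1: B_{2}/(2)! × [f^{(1)}(45) − f^{(1)}(12)] = 1/12 × (0.0222222 − 0.0833333) = -0.00509259.

S_1 ≈ 111.622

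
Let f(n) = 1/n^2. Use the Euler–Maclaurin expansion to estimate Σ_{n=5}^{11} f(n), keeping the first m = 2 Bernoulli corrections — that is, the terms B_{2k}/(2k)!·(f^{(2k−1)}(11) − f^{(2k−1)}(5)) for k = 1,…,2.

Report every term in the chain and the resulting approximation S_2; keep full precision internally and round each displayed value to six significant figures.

The integral term ∫_5^11 1/x^2 dx = 0.109091.
Endpoint term: (f(5) + f(11))/2 = (0.0400000 + 0.00826446)/2 = 0.0241322.
Running total after boundary: 0.133223.
Correction k=1: B_{2}/2! · (f^{(1)}(11) − f^{(1)}(5)) = 1/12 · (-0.00150263 − (-0.0160000)) = 0.00120811.
Running total after k=1: 0.134431.
Correction k=2: B_{4}/4! · (f^{(3)}(11) − f^{(3)}(5)) = −1/720 · (-0.000149021 − (-0.00768000)) = -1.04597e-05.

S_2 ≈ 0.134421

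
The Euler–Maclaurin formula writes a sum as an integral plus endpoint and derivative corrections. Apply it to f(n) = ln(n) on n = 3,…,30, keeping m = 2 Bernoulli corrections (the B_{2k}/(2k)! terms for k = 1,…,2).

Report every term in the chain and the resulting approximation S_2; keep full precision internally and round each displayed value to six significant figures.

Integral: ∫_3^30 ln(x) dx = 71.7401.
Endpoint term: (f(3) + f(30))/2 = (1.09861 + 3.40120)/2 = 2.24990.
So far: 73.9900.
Correction k=1: B_{2}/2! · (f^{(1)}(30) − f^{(1)}(3)) = 1/12 · (0.0333333 − 0.333333) = -0.0250000.
Partial sum through k=1: 73.9650.
Correction k=2: B_{4}/4! · (f^{(3)}(30) − f^{(3)}(3)) = −1/720 · (7.40741e-05 − 0.0740741) = 0.000102778.

S_2 ≈ 73.9651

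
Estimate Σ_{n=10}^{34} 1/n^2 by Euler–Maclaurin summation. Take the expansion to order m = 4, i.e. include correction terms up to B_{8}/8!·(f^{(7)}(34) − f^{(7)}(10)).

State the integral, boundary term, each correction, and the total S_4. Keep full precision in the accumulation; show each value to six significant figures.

The integral term ∫_10^34 1/x^2 dx = 0.0705882.
Boundary: ½(f(10) + f(34)) = ½(0.0100000 + 0.000865052) = 0.00543253.
Integral + boundary = 0.0760208.
Order-1 term: 1/12 · (-5.08854e-05 − (-0.00200000)) = 0.000162426.
After k=1: 0.0761832.
Order-2 term: −1/720 · (-5.28222e-07 − (-0.000240000)) = -3.32600e-07.
After k=2: 0.0761829.
Order-3 term: 1/30240 · (-1.37082e-08 − (-7.20000e-05)) = 2.38050e-09.
After k=3: 0.0761829.
Order-4 term: −1/1209600 · (-6.64065e-10 − (-4.03200e-05)) = -3.33328e-11.

S_4 ≈ 0.0761829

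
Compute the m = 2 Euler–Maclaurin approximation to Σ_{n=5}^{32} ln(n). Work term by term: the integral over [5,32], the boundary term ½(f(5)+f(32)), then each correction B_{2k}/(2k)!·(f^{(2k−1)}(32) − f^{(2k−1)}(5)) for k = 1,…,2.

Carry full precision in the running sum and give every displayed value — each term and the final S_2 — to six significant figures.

Integral: ∫_5^32 ln(x) dx = 75.8564.
Boundary: ½(f(5) + f(32)) = ½(1.60944 + 3.46574) = 2.53759.
Integral + boundary = 78.3939.
k=1: B_{2}/(2)! × [f^{(1)}(32) − f^{(1)}(5)] = 1/12 × (0.0312500 − 0.200000) = -0.0140625.
Partial sum through k=1: 78.3799.
k=2: B_{4}/(4)! × [f^{(3)}(32) − f^{(3)}(5)] = −1/720 × (6.10352e-05 − 0.0160000) = 2.21375e-05.

S_2 ≈ 78.3799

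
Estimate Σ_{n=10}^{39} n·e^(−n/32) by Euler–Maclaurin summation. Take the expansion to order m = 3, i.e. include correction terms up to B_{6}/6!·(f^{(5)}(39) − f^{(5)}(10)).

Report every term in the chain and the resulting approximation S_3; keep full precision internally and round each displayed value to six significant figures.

S_3 ≈ 321.064

∫_10^39 x·e^(−x/32) dx evaluates to 311.689.
Boundary: ½(f(10) + f(39)) = ½(7.31616 + 11.5284) = 9.42227.
Integral + boundary = 321.112.
Correction k=1: B_{2}/2! · (f^{(1)}(39) − f^{(1)}(10)) = 1/12 · (-0.0646624 − 0.502986) = -0.0473040.
Running total after k=1: 321.064.
Correction k=2: B_{4}/4! · (f^{(3)}(39) − f^{(3)}(10)) = −1/720 · (0.000514196 − 0.00192013) = 1.95269e-06.
Running total after k=2: 321.064.
Correction k=3: B_{6}/6! · (f^{(5)}(39) − f^{(5)}(10)) = 1/30240 · (1.06596e-06 − 3.27058e-06) = -7.29041e-11.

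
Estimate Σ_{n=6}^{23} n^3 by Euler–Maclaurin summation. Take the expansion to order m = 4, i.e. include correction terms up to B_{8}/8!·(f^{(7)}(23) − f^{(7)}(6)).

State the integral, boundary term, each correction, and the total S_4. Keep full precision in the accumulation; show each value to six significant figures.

S_4 ≈ 75951.0

Integral: ∫_6^23 x^3 dx = 69636.2.
Endpoint term: (f(6) + f(23))/2 = (216.000 + 12167.0)/2 = 6191.50.
So far: 75827.8.
Order-1 term: 1/12 · (1587.00 − 108.000) = 123.250.
Running total after k=1: 75951.0.
Order-2 term: −1/720 · (6.00000 − 6.00000) = 0.00000.
Running total after k=2: 75951.0.
Order-3 term: 1/30240 · (0.00000 − 0.00000) = 0.00000.
Running total after k=3: 75951.0.
Order-4 term: −1/1209600 · (0.00000 − 0.00000) = 0.00000.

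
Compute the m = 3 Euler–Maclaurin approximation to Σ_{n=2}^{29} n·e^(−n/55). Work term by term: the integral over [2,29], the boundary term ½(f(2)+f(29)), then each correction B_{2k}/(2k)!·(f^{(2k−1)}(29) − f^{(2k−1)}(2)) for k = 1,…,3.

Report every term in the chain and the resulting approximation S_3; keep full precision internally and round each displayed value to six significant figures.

∫_2^29 x·e^(−x/55) dx evaluates to 296.266.
Endpoint term: (f(2) + f(29))/2 = (1.92858 + 17.1162)/2 = 9.52237.
So far: 305.789.
Order-1 term: 1/12 · (0.279010 − 0.929225) = -0.0541846.
Running total after k=1: 305.735.
Order-2 term: −1/720 · (0.000482458 − 0.000944728) = 6.42043e-07.
Running total after k=2: 305.735.
Order-3 term: 1/30240 · (2.88490e-07 − 5.23066e-07) = -7.75717e-12.

S_3 ≈ 305.735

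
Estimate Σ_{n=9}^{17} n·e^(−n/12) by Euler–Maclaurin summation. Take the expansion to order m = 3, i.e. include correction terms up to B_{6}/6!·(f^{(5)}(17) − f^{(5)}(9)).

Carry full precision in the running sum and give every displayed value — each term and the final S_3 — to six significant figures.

S_3 ≈ 38.8079

∫_9^17 x·e^(−x/12) dx evaluates to 34.6390.
½[f(9) + f(17)] = ½[4.25130 + 4.12286] = 4.18708.
Integral + boundary = 38.8261.
Correction k=1: B_{2}/2! · (f^{(1)}(17) − f^{(1)}(9)) = 1/12 · (-0.101050 − 0.118092) = -0.0182618.
After k=1: 38.8079.
Correction k=2: B_{4}/4! · (f^{(3)}(17) − f^{(3)}(9)) = −1/720 · (0.00266661 − 0.00738073) = 6.54739e-06.
After k=2: 38.8079.
Correction k=3: B_{6}/6! · (f^{(5)}(17) − f^{(5)}(9)) = 1/30240 · (4.19094e-05 − 9.68151e-05) = -1.81566e-09.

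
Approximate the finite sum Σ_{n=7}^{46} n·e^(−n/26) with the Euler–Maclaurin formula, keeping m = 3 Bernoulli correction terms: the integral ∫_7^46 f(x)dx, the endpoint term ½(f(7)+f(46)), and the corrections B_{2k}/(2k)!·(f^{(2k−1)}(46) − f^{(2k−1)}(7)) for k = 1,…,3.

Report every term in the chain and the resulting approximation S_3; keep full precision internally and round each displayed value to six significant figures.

Integral: ∫_7^46 x·e^(−x/26) dx = 336.375.
Endpoint term: (f(7) + f(46))/2 = (5.34777 + 7.84135)/2 = 6.59456.
Integral + boundary = 342.969.
k=1: B_{2}/(2)! × [f^{(1)}(46) − f^{(1)}(7)] = 1/12 × (-0.131126 − 0.558284) = -0.0574508.
Running total after k=1: 342.912.
k=2: B_{4}/(4)! × [f^{(3)}(46) − f^{(3)}(7)] = −1/720 × (0.000310358 − 0.00308612) = 3.85523e-06.
Running total after k=2: 342.912.
k=3: B_{6}/(6)! × [f^{(5)}(46) − f^{(5)}(7)] = 1/30240 × (1.20516e-06 − 7.90884e-06) = -2.21683e-10.

S_3 ≈ 342.912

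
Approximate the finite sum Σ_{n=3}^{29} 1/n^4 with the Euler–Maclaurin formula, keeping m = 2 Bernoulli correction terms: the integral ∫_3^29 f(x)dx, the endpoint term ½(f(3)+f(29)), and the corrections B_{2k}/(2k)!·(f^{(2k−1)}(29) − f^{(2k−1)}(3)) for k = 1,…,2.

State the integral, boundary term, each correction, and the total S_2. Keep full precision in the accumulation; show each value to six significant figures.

Integral: ∫_3^29 1/x^4 dx = 0.0123320.
Boundary: ½(f(3) + f(29)) = ½(0.0123457 + 1.41387e-06) = 0.00617355.
Integral + boundary = 0.0185056.
Order-1 term: 1/12 · (-1.95016e-07 − (-0.0164609)) = 0.00137173.
Partial sum through k=1: 0.0198773.
Order-2 term: −1/720 · (-6.95657e-09 − (-0.0548697)) = -7.62079e-05.

S_2 ≈ 0.0198011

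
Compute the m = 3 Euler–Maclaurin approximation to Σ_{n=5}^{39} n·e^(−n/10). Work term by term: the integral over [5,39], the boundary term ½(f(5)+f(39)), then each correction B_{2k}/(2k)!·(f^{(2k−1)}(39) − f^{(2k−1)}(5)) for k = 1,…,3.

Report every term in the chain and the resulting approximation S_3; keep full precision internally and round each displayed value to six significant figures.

S_3 ≈ 82.9420

Integral: ∫_5^39 x·e^(−x/10) dx = 81.0611.
Endpoint term: (f(5) + f(39))/2 = (3.03265 + 0.789435)/2 = 1.91104.
So far: 82.9721.
Correction k=1: B_{2}/2! · (f^{(1)}(39) − f^{(1)}(5)) = 1/12 · (-0.0587015 − 0.303265) = -0.0301639.
Running total after k=1: 82.9419.
Correction k=2: B_{4}/4! · (f^{(3)}(39) − f^{(3)}(5)) = −1/720 · (-0.000182177 − 0.0151633) = 2.13131e-05.
Running total after k=2: 82.9420.
Correction k=3: B_{6}/6! · (f^{(5)}(39) − f^{(5)}(5)) = 1/30240 · (2.22661e-06 − 0.000272939) = -8.95212e-09.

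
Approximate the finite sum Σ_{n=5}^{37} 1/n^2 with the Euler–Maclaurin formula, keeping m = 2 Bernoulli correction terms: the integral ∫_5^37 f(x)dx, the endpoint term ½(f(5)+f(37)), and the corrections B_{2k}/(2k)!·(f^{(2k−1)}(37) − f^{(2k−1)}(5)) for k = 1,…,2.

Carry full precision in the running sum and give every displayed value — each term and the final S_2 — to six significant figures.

S_2 ≈ 0.194658

The integral term ∫_5^37 1/x^2 dx = 0.172973.
½[f(5) + f(37)] = ½[0.0400000 + 0.000730460] = 0.0203652.
So far: 0.193338.
k=1: B_{2}/(2)! × [f^{(1)}(37) − f^{(1)}(5)] = 1/12 × (-3.94843e-05 − (-0.0160000)) = 0.00133004.
After k=1: 0.194668.
k=2: B_{4}/(4)! × [f^{(3)}(37) − f^{(3)}(5)] = −1/720 × (-3.46101e-07 − (-0.00768000)) = -1.06662e-05.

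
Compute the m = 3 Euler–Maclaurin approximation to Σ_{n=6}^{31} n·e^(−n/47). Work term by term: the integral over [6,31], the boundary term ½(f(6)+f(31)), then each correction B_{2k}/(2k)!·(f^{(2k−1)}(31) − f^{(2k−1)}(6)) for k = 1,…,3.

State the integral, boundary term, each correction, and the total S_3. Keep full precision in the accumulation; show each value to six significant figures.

S_3 ≈ 307.483

Integral: ∫_6^31 x·e^(−x/47) dx = 296.878.
Boundary: ½(f(6) + f(31)) = ½(5.28092 + 16.0292) = 10.6551.
Running total after boundary: 307.533.
k=1: B_{2}/(2)! × [f^{(1)}(31) − f^{(1)}(6)] = 1/12 × (0.176024 − 0.767793) = -0.0493141.
Partial sum through k=1: 307.483.
k=2: B_{4}/(4)! × [f^{(3)}(31) − f^{(3)}(6)] = −1/720 × (0.000547835 − 0.00114445) = 8.28638e-07.
Partial sum through k=2: 307.483.
k=3: B_{6}/(6)! × [f^{(5)}(31) − f^{(5)}(6)] = 1/30240 × (4.59930e-07 − 8.78829e-07) = -1.38525e-11.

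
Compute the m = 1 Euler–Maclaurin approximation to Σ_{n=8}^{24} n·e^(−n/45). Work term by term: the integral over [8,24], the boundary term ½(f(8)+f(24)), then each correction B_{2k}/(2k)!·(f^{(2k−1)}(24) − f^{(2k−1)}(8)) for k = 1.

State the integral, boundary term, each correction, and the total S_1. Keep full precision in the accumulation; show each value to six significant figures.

S_1 ≈ 185.369

∫_8^24 x·e^(−x/45) dx evaluates to 175.015.
Endpoint term: (f(8) + f(24))/2 = (6.69703 + 14.0795)/2 = 10.3883.
Running total after boundary: 185.403.
Correction k=1: B_{2}/2! · (f^{(1)}(24) − f^{(1)}(8)) = 1/12 · (0.273768 − 0.688306) = -0.0345448.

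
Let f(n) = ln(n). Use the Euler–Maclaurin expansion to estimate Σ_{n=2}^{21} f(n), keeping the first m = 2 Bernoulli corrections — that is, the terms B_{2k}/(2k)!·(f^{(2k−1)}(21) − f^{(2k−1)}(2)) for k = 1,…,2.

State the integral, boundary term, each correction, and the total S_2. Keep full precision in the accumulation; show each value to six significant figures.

S_2 ≈ 45.3802

∫_2^21 ln(x) dx evaluates to 43.5487.
Endpoint term: (f(2) + f(21))/2 = (0.693147 + 3.04452)/2 = 1.86883.
So far: 45.4175.
k=1: B_{2}/(2)! × [f^{(1)}(21) − f^{(1)}(2)] = 1/12 × (0.0476190 − 0.500000) = -0.0376984.
After k=1: 45.3798.
k=2: B_{4}/(4)! × [f^{(3)}(21) − f^{(3)}(2)] = −1/720 × (0.000215959 − 0.250000) = 0.000346922.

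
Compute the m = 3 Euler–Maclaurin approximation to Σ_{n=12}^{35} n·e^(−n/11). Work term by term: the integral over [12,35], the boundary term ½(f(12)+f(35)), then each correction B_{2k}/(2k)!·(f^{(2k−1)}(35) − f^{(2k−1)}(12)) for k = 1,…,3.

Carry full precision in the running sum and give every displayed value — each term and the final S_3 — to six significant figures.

S_3 ≈ 66.7183

∫_12^35 x·e^(−x/11) dx evaluates to 63.9814.
Boundary: ½(f(12) + f(35)) = ½(4.03093 + 1.45285) = 2.74189.
So far: 66.7233.
Correction k=1: B_{2}/2! · (f^{(1)}(35) − f^{(1)}(12)) = 1/12 · (-0.0905675 − (-0.0305374)) = -0.00500251.
Running total after k=1: 66.7183.
Correction k=2: B_{4}/4! · (f^{(3)}(35) − f^{(3)}(12)) = −1/720 · (-6.23743e-05 − 0.00529987) = 7.44757e-06.
Running total after k=2: 66.7183.
Correction k=3: B_{6}/6! · (f^{(5)}(35) − f^{(5)}(12)) = 1/30240 · (5.15490e-06 − 8.96869e-05) = -2.79537e-09.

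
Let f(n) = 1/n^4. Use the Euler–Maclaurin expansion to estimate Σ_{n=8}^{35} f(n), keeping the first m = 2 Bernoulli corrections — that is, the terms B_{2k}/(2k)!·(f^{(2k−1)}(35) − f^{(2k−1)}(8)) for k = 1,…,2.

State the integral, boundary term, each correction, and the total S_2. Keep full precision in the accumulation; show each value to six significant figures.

S_2 ≈ 0.000775757

Integral: ∫_8^35 1/x^4 dx = 0.000643267.
Endpoint term: (f(8) + f(35))/2 = (0.000244141 + 6.66389e-07)/2 = 0.000122404.
Integral + boundary = 0.000765671.
Correction k=1: B_{2}/2! · (f^{(1)}(35) − f^{(1)}(8)) = 1/12 · (-7.61587e-08 − (-0.000122070)) = 1.01662e-05.
Running total after k=1: 0.000775837.
Correction k=2: B_{4}/4! · (f^{(3)}(35) − f^{(3)}(8)) = −1/720 · (-1.86511e-09 − (-5.72205e-05)) = -7.94703e-08.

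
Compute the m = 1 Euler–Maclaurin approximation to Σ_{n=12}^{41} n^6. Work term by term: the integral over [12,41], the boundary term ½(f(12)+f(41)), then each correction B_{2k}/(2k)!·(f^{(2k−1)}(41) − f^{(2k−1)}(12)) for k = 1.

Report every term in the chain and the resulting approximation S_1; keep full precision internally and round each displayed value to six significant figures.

∫_12^41 x^6 dx evaluates to 2.78169e+10.
Boundary: ½(f(12) + f(41)) = ½(2.98598e+06 + 4.75010e+09) = 2.37655e+09.
Running total after boundary: 3.01935e+10.
Correction k=1: B_{2}/2! · (f^{(1)}(41) − f^{(1)}(12)) = 1/12 · (6.95137e+08 − 1.49299e+06) = 5.78037e+07.

S_1 ≈ 3.02513e+10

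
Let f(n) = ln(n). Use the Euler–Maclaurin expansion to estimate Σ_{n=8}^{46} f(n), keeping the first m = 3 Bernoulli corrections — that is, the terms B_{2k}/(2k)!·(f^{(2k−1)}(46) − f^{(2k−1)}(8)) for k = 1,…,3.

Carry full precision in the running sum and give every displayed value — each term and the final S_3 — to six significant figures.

∫_8^46 ln(x) dx evaluates to 121.482.
Boundary: ½(f(8) + f(46)) = ½(2.07944 + 3.82864) = 2.95404.
Integral + boundary = 124.436.
k=1: B_{2}/(2)! × [f^{(1)}(46) − f^{(1)}(8)] = 1/12 × (0.0217391 − 0.125000) = -0.00860507.
Partial sum through k=1: 124.427.
k=2: B_{4}/(4)! × [f^{(3)}(46) − f^{(3)}(8)] = −1/720 × (2.05474e-05 − 0.00390625) = 5.39681e-06.
Partial sum through k=2: 124.427.
k=3: B_{6}/(6)! × [f^{(5)}(46) − f^{(5)}(8)] = 1/30240 × (1.16526e-07 − 0.000732422) = -2.42164e-08.

S_3 ≈ 124.427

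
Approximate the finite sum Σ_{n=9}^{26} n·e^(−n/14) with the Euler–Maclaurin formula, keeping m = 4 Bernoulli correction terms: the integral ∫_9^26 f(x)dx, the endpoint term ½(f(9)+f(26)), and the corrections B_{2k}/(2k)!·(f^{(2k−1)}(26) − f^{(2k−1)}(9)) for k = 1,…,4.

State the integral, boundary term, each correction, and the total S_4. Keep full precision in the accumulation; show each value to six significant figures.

The integral term ∫_9^26 x·e^(−x/14) dx = 81.8776.
Boundary: ½(f(9) + f(26)) = ½(4.73209 + 4.05907) = 4.39558.
Running total after boundary: 86.2732.
Correction k=1: B_{2}/2! · (f^{(1)}(26) − f^{(1)}(9)) = 1/12 · (-0.133815 − 0.187781) = -0.0267997.
Running total after k=1: 86.2464.
Correction k=2: B_{4}/4! · (f^{(3)}(26) − f^{(3)}(9)) = −1/720 · (0.000910309 − 0.00632325) = 7.51798e-06.
Running total after k=2: 86.2464.
Correction k=3: B_{6}/6! · (f^{(5)}(26) − f^{(5)}(9)) = 1/30240 · (1.27722e-05 − 5.96349e-05) = -1.54969e-09.
Running total after k=3: 86.2464.
Correction k=4: B_{8}/8! · (f^{(7)}(26) − f^{(7)}(9)) = −1/1209600 · (1.06632e-07 − 4.43920e-07) = 2.78842e-13.

S_4 ≈ 86.2464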